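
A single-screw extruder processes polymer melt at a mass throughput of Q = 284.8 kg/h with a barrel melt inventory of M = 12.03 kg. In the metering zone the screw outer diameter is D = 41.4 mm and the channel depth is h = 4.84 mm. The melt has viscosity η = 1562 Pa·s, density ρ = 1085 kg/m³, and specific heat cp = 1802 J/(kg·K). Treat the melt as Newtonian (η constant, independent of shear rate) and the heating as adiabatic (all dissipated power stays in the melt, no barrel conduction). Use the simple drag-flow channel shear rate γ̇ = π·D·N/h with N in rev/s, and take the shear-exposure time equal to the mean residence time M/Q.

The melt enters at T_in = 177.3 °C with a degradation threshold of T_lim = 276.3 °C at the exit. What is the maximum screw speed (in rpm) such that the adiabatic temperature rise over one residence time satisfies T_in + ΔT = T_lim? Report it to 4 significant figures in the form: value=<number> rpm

value=63.74 rpm

Throughput in SI: Q_s = 284.8 kg/h ÷ 3600 s/h = 0.0791111 kg/s
t_res = M / Q_s = 12.03 ÷ 0.0791111 = 152.065 s
Convert to metres: D = 0.0414 m, h = 0.00484 m
ΔT_a = T_lim − T_in = 276.3 − 177.3 = 99 K
Invert ΔT = ηγ̇²t_res/(ρcp) for γ̇: γ̇_max² = ΔT_a ρ cp / (η t_res) = 99·1085·1802 / (1562·152.065) = 814.912 s⁻²
Take the square root: γ̇_max = √(814.912) = 28.5467 s⁻¹
Solve γ̇ = πDN/h for N: N_max = γ̇_max·h/(π·D) = 28.5467 × 0.00484 / (π × 0.0414) = 1.06231 rev/s = 63.7385 rpm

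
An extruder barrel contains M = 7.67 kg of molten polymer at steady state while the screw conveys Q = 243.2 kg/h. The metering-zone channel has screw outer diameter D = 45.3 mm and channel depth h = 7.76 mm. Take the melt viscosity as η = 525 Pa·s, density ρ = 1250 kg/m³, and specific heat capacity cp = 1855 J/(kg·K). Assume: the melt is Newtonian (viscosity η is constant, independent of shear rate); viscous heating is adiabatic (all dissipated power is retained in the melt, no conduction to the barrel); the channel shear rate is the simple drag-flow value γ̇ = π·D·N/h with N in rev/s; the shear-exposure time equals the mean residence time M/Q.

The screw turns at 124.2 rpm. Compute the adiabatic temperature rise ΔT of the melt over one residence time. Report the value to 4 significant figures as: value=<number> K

value=37.05 K

Q_s = Q / 3600 = 243.2 / 3600 = 0.0675556 kg/s
Mean residence time: t_res = M/Q_s = 7.67 kg / 0.0675556 kg/s = 113.536 s
Convert to SI: D = 0.0453 m, h = 0.00776 m, N = 124.2/60 = 2.07 rev/s
Shear rate: γ̇ = πDN/h = π·0.0453·2.07/0.00776 = 37.9627 s⁻¹
Adiabatic rise: ΔT = η γ̇² t_res / (ρ cp) = 525·(37.9627)²·113.536 / (1250·1855) = 37.047 K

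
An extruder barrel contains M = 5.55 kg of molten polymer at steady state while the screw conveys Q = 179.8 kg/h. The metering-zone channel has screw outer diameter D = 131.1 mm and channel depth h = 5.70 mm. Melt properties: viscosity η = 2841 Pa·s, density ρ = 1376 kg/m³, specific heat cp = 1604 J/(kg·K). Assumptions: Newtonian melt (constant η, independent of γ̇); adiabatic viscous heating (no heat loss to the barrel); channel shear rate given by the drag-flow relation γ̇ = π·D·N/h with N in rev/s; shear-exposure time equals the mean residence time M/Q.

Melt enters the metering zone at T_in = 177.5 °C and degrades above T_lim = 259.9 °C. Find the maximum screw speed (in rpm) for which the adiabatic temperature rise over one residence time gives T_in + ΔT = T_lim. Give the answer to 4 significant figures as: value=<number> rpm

Convert throughput: Q = 179.8 kg/h = 179.8/3600 = 0.0499444 kg/s
t_res = M / Q_s = 5.55 ÷ 0.0499444 = 111.123 s
Geometry in SI: D = 131.1 mm → 0.1311 m, h = 5.70 mm → 0.0057 m
ΔT_a = T_lim − T_in = 259.9 °C − 177.5 °C = 82.4 K
γ̇_max² = ΔT_a·ρ·cp / (η·t_res) = [82.4 × 1376 × 1604] / [2841 × 111.123] = 576.067 s⁻²
γ̇_max = sqrt(576.067) = 24.0014 s⁻¹
N_max = γ̇_max h / (πD) = 24.0014·0.0057/(π·0.1311) = 0.332169 rev/s → ×60 = 19.9301 rpm

value=19.93 rpm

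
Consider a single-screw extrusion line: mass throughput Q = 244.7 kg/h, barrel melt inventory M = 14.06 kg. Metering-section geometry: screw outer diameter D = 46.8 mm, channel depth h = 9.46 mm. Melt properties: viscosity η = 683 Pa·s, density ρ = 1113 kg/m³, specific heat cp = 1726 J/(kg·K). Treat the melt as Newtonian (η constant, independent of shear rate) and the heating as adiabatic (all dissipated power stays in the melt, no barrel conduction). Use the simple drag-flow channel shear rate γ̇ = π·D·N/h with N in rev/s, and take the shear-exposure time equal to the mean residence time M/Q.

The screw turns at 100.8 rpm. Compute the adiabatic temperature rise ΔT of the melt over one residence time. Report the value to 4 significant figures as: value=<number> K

value=50.14 K

Throughput in SI: Q_s = 244.7 kg/h ÷ 3600 s/h = 0.0679722 kg/s
t_res = M / Q_s = 14.06 ÷ 0.0679722 = 206.849 s
Convert to SI: D = 0.0468 m, h = 0.00946 m, N = 100.8/60 = 1.68 rev/s
γ̇ = π·D·N / h = π · 0.0468 · 1.68 / 0.00946 = 26.1104 s⁻¹
ΔT = η·γ̇²·t_res/(ρ·cp) = [683 × 26.1104² × 206.849] / [1113 × 1726] = 50.1379 K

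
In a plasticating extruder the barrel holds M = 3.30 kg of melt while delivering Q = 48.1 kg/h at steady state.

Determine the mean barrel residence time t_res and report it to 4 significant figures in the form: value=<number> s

Q_s = Q / 3600 = 48.1 / 3600 = 0.0133611 kg/s
t_res = M / Q_s = 3.30 ÷ 0.0133611 = 246.985 s

value=247.0 s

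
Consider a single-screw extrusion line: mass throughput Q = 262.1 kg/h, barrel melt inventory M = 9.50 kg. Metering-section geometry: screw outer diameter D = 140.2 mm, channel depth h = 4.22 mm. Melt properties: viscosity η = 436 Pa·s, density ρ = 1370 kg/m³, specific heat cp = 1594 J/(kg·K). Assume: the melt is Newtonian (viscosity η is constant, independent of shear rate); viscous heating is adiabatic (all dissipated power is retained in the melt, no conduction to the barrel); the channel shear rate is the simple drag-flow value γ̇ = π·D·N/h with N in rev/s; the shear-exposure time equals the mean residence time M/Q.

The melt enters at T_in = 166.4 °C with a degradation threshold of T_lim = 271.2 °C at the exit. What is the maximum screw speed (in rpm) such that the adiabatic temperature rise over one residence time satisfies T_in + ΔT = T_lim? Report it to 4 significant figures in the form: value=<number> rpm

value=36.46 rpm

Convert throughput: Q = 262.1 kg/h = 262.1/3600 = 0.0728056 kg/s
t_res = M / Q_s = 9.50 / 0.0728056 = 130.485 s
D = 140.2 mm = 0.1402 m;  h = 4.22 mm = 0.00422 m
ΔT_a = T_lim − T_in = 271.2 − 166.4 = 104.8 K
γ̇_max² = ΔT_a·ρ·cp/(η·t_res) = 104.8·1370·1594/(436·130.485) = 4022.76 s⁻²
γ̇_max = √4022.76 = 63.4253 s⁻¹
N_max = γ̇_max·h / (π·D) = 63.4253 · 0.00422 / (π · 0.1402) = 0.607683 rev/s = 36.461 rpm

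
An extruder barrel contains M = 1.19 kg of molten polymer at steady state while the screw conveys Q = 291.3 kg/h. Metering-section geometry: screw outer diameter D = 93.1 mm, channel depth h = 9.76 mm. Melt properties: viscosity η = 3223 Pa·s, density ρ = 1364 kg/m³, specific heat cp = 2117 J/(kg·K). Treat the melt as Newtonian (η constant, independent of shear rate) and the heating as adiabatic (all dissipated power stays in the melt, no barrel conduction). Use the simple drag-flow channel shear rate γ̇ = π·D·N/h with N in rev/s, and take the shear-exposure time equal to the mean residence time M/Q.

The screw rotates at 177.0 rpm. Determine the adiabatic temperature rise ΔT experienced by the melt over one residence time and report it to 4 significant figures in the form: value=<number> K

value=128.3 K

Throughput in SI: Q_s = 291.3 kg/h ÷ 3600 s/h = 0.0809167 kg/s
t_res = M / Q_s = 1.19 ÷ 0.0809167 = 14.7065 s
Geometry in metres: D = 93.1 mm → 0.0931 m, h = 9.76 mm → 0.00976 m; screw speed N = 177.0 rpm = 2.95 rev/s
Shear rate: γ̇ = πDN/h = π·0.0931·2.95/0.00976 = 88.404 s⁻¹
ΔT = η·γ̇²·t_res / (ρ·cp) = 3223 · (88.404)² · 14.7065 / (1364 · 2117) = 128.285 K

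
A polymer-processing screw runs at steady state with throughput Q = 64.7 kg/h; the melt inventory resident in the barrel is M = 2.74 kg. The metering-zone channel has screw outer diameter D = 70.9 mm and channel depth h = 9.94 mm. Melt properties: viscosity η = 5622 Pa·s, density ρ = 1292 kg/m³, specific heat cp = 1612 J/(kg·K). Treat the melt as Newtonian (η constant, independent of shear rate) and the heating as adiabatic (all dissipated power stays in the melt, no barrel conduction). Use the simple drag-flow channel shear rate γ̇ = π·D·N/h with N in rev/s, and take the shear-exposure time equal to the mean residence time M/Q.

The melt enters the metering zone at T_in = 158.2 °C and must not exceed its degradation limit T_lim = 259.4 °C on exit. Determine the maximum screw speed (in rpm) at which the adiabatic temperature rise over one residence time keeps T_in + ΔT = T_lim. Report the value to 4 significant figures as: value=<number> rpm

value=41.99 rpm

Q_s = Q / 3600 = 64.7 / 3600 = 0.0179722 kg/s
t_res = M / Q_s = 2.74 / 0.0179722 = 152.457 s
D = 70.9 mm = 0.0709 m;  h = 9.94 mm = 0.00994 m
Allowable rise: ΔT_a = T_lim − T_in = 259.4 − 158.2 = 101.2 K
Invert ΔT = ηγ̇²t_res/(ρcp) for γ̇: γ̇_max² = ΔT_a ρ cp / (η t_res) = 101.2·1292·1612 / (5622·152.457) = 245.906 s⁻²
γ̇_max = sqrt(245.906) = 15.6814 s⁻¹
Solve γ̇ = πDN/h for N: N_max = γ̇_max·h/(π·D) = 15.6814 × 0.00994 / (π × 0.0709) = 0.699801 rev/s = 41.9881 rpm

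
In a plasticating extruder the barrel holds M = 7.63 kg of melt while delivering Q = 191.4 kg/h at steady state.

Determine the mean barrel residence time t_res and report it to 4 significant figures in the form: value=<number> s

Convert throughput: Q = 191.4 kg/h = 191.4/3600 = 0.0531667 kg/s
t_res = M / Q_s = 7.63 / 0.0531667 = 143.511 s

value=143.5 s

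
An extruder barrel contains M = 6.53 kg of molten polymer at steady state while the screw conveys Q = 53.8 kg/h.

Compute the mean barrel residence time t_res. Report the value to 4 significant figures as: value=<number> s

Throughput in SI: Q_s = 53.8 kg/h ÷ 3600 s/h = 0.0149444 kg/s
t_res = M / Q_s = 6.53 ÷ 0.0149444 = 436.952 s

value=437.0 s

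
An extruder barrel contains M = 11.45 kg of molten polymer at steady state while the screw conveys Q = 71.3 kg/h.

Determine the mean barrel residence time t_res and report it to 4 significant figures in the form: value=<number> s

Convert throughput: Q = 71.3 kg/h = 71.3/3600 = 0.0198056 kg/s
Mean residence time: t_res = M/Q_s = 11.45 kg / 0.0198056 kg/s = 578.121 s

value=578.1 s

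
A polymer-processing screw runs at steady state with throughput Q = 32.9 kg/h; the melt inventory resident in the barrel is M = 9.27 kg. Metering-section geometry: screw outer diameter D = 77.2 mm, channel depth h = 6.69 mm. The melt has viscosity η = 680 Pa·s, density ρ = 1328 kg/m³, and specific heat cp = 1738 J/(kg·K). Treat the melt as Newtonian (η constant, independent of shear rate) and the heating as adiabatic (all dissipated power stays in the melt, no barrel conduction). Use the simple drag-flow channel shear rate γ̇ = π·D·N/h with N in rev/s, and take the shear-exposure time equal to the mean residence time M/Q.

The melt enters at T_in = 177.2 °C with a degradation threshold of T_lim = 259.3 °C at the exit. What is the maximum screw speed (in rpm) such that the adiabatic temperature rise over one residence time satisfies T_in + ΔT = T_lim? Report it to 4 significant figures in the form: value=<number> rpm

Throughput in SI: Q_s = 32.9 kg/h ÷ 3600 s/h = 0.00913889 kg/s
t_res = M / Q_s = 9.27 ÷ 0.00913889 = 1014.35 s
D = 77.2 mm = 0.0772 m;  h = 6.69 mm = 0.00669 m
ΔT_a = T_lim − T_in = 259.3 − 177.2 = 82.1 K
γ̇_max² = ΔT_a·ρ·cp / (η·t_res) = [82.1 × 1328 × 1738] / [680 × 1014.35] = 274.723 s⁻²
γ̇_max = √274.723 = 16.5748 s⁻¹
N_max = γ̇_max h / (πD) = 16.5748·0.00669/(π·0.0772) = 0.457201 rev/s → ×60 = 27.432 rpm

value=27.43 rpm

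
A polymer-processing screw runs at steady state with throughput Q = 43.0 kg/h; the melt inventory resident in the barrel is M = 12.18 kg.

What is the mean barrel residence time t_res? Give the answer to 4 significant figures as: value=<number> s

Convert throughput: Q = 43.0 kg/h = 43.0/3600 = 0.0119444 kg/s
Mean residence time: t_res = M/Q_s = 12.18 kg / 0.0119444 kg/s = 1019.72 s

value=1020. s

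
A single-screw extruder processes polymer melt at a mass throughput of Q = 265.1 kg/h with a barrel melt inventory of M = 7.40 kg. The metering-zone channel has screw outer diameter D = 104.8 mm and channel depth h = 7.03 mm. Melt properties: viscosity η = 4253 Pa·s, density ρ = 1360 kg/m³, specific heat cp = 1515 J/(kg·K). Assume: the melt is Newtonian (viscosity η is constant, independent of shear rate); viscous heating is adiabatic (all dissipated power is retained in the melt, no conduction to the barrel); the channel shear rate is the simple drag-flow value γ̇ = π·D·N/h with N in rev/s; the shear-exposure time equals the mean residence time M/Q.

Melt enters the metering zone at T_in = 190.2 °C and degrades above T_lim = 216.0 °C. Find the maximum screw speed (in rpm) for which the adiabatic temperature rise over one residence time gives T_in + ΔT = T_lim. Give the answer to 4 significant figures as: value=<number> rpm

Throughput in SI: Q_s = 265.1 kg/h ÷ 3600 s/h = 0.0736389 kg/s
t_res = M / Q_s = 7.40 ÷ 0.0736389 = 100.49 s
D = 104.8 mm = 0.1048 m;  h = 7.03 mm = 0.00703 m
Allowable rise: ΔT_a = T_lim − T_in = 216.0 − 190.2 = 25.8 K
γ̇_max² = ΔT_a·ρ·cp / (η·t_res) = [25.8 × 1360 × 1515] / [4253 × 100.49] = 124.38 s⁻²
γ̇_max = √124.38 = 11.1526 s⁻¹
N_max = γ̇_max·h / (π·D) = 11.1526 · 0.00703 / (π · 0.1048) = 0.238133 rev/s = 14.288 rpm

value=14.29 rpm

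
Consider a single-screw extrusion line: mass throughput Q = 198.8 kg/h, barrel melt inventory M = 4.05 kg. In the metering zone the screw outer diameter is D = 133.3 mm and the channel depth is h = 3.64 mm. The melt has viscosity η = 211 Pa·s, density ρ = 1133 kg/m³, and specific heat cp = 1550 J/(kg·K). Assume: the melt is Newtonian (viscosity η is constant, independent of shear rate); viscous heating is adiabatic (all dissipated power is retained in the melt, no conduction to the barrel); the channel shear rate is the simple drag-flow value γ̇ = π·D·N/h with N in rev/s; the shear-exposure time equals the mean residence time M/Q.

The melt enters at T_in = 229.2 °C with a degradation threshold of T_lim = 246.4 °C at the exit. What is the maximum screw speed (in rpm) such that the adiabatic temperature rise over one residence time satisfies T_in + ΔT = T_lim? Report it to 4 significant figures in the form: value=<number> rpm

value=23.04 rpm

Q_s = Q / 3600 = 198.8 / 3600 = 0.0552222 kg/s
t_res = M / Q_s = 4.05 / 0.0552222 = 73.34 s
Geometry in SI: D = 133.3 mm → 0.1333 m, h = 3.64 mm → 0.00364 m
ΔT_a = T_lim − T_in = 246.4 − 229.2 = 17.2 K
γ̇_max² = ΔT_a·ρ·cp / (η·t_res) = [17.2 × 1133 × 1550] / [211 × 73.34] = 1951.94 s⁻²
γ̇_max = √1951.94 = 44.1808 s⁻¹
N_max = γ̇_max·h / (π·D) = 44.1808 · 0.00364 / (π · 0.1333) = 0.384021 rev/s = 23.0412 rpm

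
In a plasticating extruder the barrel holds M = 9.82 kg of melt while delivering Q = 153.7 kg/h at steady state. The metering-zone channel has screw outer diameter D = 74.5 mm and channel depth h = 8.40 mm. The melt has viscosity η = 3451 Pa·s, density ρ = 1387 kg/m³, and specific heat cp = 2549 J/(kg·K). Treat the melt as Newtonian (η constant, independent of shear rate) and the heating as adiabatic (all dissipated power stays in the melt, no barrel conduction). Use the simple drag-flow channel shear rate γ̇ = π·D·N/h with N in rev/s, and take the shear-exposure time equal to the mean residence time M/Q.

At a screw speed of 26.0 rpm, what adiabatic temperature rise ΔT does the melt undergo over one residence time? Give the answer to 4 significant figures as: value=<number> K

value=32.73 K

Q_s = Q / 3600 = 153.7 / 3600 = 0.0426944 kg/s
Mean residence time: t_res = M/Q_s = 9.82 kg / 0.0426944 kg/s = 230.007 s
D = 74.5 mm = 0.0745 m;  h = 8.40 mm = 0.0084 m;  N = 26.0 rpm / 60 = 0.433333 rev/s
γ̇ = π·D·N / h = π · 0.0745 · 0.433333 / 0.0084 = 12.0739 s⁻¹
ΔT = η·γ̇²·t_res/(ρ·cp) = [3451 × 12.0739² × 230.007] / [1387 × 2549] = 32.7293 K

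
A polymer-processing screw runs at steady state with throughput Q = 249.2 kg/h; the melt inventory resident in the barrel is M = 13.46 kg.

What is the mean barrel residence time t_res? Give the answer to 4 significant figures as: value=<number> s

value=194.4 s

Convert throughput: Q = 249.2 kg/h = 249.2/3600 = 0.0692222 kg/s
t_res = M / Q_s = 13.46 / 0.0692222 = 194.446 s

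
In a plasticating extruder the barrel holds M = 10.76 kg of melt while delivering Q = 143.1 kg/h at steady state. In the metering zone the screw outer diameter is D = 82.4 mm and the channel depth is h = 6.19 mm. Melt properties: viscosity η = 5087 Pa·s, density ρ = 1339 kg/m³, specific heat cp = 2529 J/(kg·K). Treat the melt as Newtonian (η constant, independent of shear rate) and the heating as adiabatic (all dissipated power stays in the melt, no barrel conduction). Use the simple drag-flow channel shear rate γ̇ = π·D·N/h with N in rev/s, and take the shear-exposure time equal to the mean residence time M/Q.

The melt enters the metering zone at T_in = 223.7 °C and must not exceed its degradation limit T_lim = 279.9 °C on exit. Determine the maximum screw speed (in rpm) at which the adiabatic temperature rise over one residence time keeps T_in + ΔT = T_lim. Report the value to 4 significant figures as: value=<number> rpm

Throughput in SI: Q_s = 143.1 kg/h ÷ 3600 s/h = 0.03975 kg/s
t_res = M / Q_s = 10.76 ÷ 0.03975 = 270.692 s
Geometry in SI: D = 82.4 mm → 0.0824 m, h = 6.19 mm → 0.00619 m
ΔT_a = T_lim − T_in = 279.9 °C − 223.7 °C = 56.2 K
γ̇_max² = ΔT_a·ρ·cp / (η·t_res) = [56.2 × 1339 × 2529] / [5087 × 270.692] = 138.207 s⁻²
γ̇_max = sqrt(138.207) = 11.7561 s⁻¹
Solve γ̇ = πDN/h for N: N_max = γ̇_max·h/(π·D) = 11.7561 × 0.00619 / (π × 0.0824) = 0.281111 rev/s = 16.8667 rpm

value=16.87 rpm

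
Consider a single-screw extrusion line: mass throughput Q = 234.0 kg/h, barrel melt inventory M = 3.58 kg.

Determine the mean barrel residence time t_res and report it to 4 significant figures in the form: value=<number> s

value=55.08 s

Throughput in SI: Q_s = 234.0 kg/h ÷ 3600 s/h = 0.065 kg/s
t_res = M / Q_s = 3.58 ÷ 0.065 = 55.0769 s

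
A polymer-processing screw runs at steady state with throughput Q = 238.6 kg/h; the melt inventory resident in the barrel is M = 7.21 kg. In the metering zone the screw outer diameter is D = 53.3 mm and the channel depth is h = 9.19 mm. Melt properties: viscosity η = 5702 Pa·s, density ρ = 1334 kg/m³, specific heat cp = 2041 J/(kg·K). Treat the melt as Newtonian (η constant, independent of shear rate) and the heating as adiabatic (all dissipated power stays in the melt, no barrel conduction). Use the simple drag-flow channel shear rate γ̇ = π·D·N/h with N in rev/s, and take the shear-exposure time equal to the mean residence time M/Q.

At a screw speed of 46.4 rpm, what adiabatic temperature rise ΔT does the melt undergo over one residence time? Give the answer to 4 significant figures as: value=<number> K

value=45.23 K

Throughput in SI: Q_s = 238.6 kg/h ÷ 3600 s/h = 0.0662778 kg/s
t_res = M / Q_s = 7.21 / 0.0662778 = 108.785 s
Geometry in metres: D = 53.3 mm → 0.0533 m, h = 9.19 mm → 0.00919 m; screw speed N = 46.4 rpm = 0.773333 rev/s
γ̇ = π·D·N / h = π · 0.0533 · 0.773333 / 0.00919 = 14.0906 s⁻¹
Adiabatic rise: ΔT = η γ̇² t_res / (ρ cp) = 5702·(14.0906)²·108.785 / (1334·2041) = 45.2327 K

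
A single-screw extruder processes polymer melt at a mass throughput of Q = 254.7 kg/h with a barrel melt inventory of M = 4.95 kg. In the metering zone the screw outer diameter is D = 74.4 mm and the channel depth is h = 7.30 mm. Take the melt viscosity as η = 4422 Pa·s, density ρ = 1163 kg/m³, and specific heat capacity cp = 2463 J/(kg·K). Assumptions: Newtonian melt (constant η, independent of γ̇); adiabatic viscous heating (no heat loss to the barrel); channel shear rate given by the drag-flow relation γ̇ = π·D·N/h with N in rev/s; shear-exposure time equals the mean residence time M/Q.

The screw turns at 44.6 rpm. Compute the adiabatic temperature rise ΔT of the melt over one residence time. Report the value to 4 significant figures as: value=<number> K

Convert throughput: Q = 254.7 kg/h = 254.7/3600 = 0.07075 kg/s
Mean residence time: t_res = M/Q_s = 4.95 kg / 0.07075 kg/s = 69.9647 s
Geometry in metres: D = 74.4 mm → 0.0744 m, h = 7.30 mm → 0.0073 m; screw speed N = 44.6 rpm = 0.743333 rev/s
γ̇ = π·D·N / h = π · 0.0744 · 0.743333 / 0.0073 = 23.8004 s⁻¹
ΔT = η·γ̇²·t_res / (ρ·cp) = 4422 · (23.8004)² · 69.9647 / (1163 · 2463) = 61.1816 K

value=61.18 K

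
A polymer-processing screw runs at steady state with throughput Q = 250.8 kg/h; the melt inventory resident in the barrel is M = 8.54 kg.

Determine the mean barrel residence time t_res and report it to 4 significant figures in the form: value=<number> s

Convert throughput: Q = 250.8 kg/h = 250.8/3600 = 0.0696667 kg/s
t_res = M / Q_s = 8.54 / 0.0696667 = 122.584 s

value=122.6 s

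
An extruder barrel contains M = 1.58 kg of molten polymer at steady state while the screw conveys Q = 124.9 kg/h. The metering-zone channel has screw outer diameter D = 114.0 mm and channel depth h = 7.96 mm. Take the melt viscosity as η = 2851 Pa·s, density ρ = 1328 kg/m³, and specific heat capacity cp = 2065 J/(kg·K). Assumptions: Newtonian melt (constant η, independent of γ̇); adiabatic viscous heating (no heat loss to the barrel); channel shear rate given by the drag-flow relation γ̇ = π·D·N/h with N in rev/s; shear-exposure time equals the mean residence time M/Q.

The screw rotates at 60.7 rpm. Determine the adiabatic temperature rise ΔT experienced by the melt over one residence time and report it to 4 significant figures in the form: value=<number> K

value=98.09 K

Throughput in SI: Q_s = 124.9 kg/h ÷ 3600 s/h = 0.0346944 kg/s
t_res = M / Q_s = 1.58 ÷ 0.0346944 = 45.5404 s
Geometry in metres: D = 114.0 mm → 0.114 m, h = 7.96 mm → 0.00796 m; screw speed N = 60.7 rpm = 1.01167 rev/s
Shear rate: γ̇ = πDN/h = π·0.114·1.01167/0.00796 = 45.5176 s⁻¹
Adiabatic rise: ΔT = η γ̇² t_res / (ρ cp) = 2851·(45.5176)²·45.5404 / (1328·2065) = 98.0922 K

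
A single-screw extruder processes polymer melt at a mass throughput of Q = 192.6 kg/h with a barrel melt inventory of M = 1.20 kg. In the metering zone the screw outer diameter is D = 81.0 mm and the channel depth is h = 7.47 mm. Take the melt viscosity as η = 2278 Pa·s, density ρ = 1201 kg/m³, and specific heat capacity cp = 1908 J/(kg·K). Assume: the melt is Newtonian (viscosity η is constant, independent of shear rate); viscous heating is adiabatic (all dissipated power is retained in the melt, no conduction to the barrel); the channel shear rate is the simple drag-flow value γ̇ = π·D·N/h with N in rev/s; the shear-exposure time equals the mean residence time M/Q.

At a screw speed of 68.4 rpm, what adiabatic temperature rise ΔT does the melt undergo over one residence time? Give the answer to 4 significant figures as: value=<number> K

Q_s = Q / 3600 = 192.6 / 3600 = 0.0535 kg/s
t_res = M / Q_s = 1.20 ÷ 0.0535 = 22.4299 s
D = 81.0 mm = 0.081 m;  h = 7.47 mm = 0.00747 m;  N = 68.4 rpm / 60 = 1.14 rev/s
γ̇ = π·D·N / h = π · 0.081 · 1.14 / 0.00747 = 38.8346 s⁻¹
ΔT = η·γ̇²·t_res / (ρ·cp) = 2278 · (38.8346)² · 22.4299 / (1201 · 1908) = 33.6278 K

value=33.63 K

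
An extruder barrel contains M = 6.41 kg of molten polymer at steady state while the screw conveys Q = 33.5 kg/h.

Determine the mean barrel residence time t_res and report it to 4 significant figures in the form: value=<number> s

value=688.8 s

Convert throughput: Q = 33.5 kg/h = 33.5/3600 = 0.00930556 kg/s
t_res = M / Q_s = 6.41 / 0.00930556 = 688.836 s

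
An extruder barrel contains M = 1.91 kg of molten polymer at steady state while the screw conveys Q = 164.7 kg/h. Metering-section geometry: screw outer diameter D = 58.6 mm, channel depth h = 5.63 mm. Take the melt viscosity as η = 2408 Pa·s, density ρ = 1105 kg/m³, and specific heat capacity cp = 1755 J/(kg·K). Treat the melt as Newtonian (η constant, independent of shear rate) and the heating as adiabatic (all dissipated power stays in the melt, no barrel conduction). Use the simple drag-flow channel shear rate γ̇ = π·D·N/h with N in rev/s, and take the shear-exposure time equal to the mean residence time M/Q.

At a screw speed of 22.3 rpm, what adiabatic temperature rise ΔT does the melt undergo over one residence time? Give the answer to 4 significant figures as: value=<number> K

value=7.657 K

Convert throughput: Q = 164.7 kg/h = 164.7/3600 = 0.04575 kg/s
t_res = M / Q_s = 1.91 ÷ 0.04575 = 41.7486 s
Convert to SI: D = 0.0586 m, h = 0.00563 m, N = 22.3/60 = 0.371667 rev/s
Shear rate: γ̇ = πDN/h = π·0.0586·0.371667/0.00563 = 12.1533 s⁻¹
ΔT = η·γ̇²·t_res / (ρ·cp) = 2408 · (12.1533)² · 41.7486 / (1105 · 1755) = 7.65676 K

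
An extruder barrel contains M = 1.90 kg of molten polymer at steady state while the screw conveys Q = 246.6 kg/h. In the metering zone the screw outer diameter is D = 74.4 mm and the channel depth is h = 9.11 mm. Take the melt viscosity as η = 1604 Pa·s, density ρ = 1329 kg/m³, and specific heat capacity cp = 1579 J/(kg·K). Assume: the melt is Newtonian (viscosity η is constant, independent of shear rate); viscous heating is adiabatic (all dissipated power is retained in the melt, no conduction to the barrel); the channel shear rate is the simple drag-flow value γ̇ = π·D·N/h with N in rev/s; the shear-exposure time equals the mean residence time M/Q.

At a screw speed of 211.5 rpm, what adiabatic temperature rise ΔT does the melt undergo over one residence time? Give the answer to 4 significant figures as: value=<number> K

value=173.4 K

Q_s = Q / 3600 = 246.6 / 3600 = 0.0685 kg/s
t_res = M / Q_s = 1.90 ÷ 0.0685 = 27.7372 s
Geometry in metres: D = 74.4 mm → 0.0744 m, h = 9.11 mm → 0.00911 m; screw speed N = 211.5 rpm = 3.525 rev/s
Shear rate: γ̇ = πDN/h = π·0.0744·3.525/0.00911 = 90.4406 s⁻¹
Adiabatic rise: ΔT = η γ̇² t_res / (ρ cp) = 1604·(90.4406)²·27.7372 / (1329·1579) = 173.415 K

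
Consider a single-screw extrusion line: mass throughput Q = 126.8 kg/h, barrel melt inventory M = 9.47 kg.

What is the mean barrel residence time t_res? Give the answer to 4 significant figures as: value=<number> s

Convert throughput: Q = 126.8 kg/h = 126.8/3600 = 0.0352222 kg/s
t_res = M / Q_s = 9.47 / 0.0352222 = 268.864 s

value=268.9 s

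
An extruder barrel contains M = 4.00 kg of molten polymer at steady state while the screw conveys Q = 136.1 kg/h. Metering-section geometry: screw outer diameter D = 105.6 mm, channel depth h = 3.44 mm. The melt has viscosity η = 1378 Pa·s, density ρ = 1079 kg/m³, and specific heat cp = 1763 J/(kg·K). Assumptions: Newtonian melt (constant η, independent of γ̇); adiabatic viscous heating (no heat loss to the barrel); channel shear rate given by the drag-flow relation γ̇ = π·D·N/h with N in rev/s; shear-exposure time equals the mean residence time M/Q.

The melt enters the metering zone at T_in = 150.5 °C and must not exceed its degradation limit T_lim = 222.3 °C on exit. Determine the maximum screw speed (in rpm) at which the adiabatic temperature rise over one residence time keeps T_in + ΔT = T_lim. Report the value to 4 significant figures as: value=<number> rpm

Throughput in SI: Q_s = 136.1 kg/h ÷ 3600 s/h = 0.0378056 kg/s
Mean residence time: t_res = M/Q_s = 4.00 kg / 0.0378056 kg/s = 105.805 s
D = 105.6 mm = 0.1056 m;  h = 3.44 mm = 0.00344 m
ΔT_a = T_lim − T_in = 222.3 − 150.5 = 71.8 K
γ̇_max² = ΔT_a·ρ·cp/(η·t_res) = 71.8·1079·1763/(1378·105.805) = 936.795 s⁻²
γ̇_max = sqrt(936.795) = 30.6071 s⁻¹
Solve γ̇ = πDN/h for N: N_max = γ̇_max·h/(π·D) = 30.6071 × 0.00344 / (π × 0.1056) = 0.317371 rev/s = 19.0422 rpm

value=19.04 rpm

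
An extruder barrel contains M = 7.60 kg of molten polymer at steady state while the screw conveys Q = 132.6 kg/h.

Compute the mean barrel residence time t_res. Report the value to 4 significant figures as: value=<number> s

Convert throughput: Q = 132.6 kg/h = 132.6/3600 = 0.0368333 kg/s
Mean residence time: t_res = M/Q_s = 7.60 kg / 0.0368333 kg/s = 206.335 s

value=206.3 s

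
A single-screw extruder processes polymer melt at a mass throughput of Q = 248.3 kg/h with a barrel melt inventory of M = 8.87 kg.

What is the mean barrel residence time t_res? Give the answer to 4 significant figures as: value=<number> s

value=128.6 s

Convert throughput: Q = 248.3 kg/h = 248.3/3600 = 0.0689722 kg/s
t_res = M / Q_s = 8.87 / 0.0689722 = 128.602 s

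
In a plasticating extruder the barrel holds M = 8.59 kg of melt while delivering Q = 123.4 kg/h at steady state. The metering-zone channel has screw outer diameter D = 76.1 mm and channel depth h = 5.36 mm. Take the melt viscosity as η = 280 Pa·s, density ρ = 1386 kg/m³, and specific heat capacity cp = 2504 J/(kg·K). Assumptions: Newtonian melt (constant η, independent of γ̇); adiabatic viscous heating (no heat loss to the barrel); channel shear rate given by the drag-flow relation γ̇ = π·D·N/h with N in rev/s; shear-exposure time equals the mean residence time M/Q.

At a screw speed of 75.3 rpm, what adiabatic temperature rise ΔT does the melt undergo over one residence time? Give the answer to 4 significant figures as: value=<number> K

Throughput in SI: Q_s = 123.4 kg/h ÷ 3600 s/h = 0.0342778 kg/s
Mean residence time: t_res = M/Q_s = 8.59 kg / 0.0342778 kg/s = 250.6 s
D = 76.1 mm = 0.0761 m;  h = 5.36 mm = 0.00536 m;  N = 75.3 rpm / 60 = 1.255 rev/s
Shear rate: γ̇ = πDN/h = π·0.0761·1.255/0.00536 = 55.9775 s⁻¹
ΔT = η·γ̇²·t_res/(ρ·cp) = [280 × 55.9775² × 250.6] / [1386 × 2504] = 63.3531 K

value=63.35 K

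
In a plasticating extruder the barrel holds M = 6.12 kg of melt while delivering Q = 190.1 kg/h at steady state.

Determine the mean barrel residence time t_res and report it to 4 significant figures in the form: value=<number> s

value=115.9 s

Throughput in SI: Q_s = 190.1 kg/h ÷ 3600 s/h = 0.0528056 kg/s
t_res = M / Q_s = 6.12 ÷ 0.0528056 = 115.897 s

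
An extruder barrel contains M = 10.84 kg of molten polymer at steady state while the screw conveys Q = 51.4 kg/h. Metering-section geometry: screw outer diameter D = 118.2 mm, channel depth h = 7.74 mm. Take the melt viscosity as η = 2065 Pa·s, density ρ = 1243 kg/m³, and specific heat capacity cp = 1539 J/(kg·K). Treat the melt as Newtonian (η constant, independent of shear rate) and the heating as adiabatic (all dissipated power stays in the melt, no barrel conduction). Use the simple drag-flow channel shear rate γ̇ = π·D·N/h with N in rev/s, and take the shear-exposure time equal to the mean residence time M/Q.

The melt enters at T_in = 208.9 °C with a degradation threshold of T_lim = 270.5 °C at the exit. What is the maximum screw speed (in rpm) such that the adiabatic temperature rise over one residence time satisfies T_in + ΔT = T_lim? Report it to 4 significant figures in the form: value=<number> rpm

Convert throughput: Q = 51.4 kg/h = 51.4/3600 = 0.0142778 kg/s
t_res = M / Q_s = 10.84 / 0.0142778 = 759.222 s
D = 118.2 mm = 0.1182 m;  h = 7.74 mm = 0.00774 m
ΔT_a = T_lim − T_in = 270.5 °C − 208.9 °C = 61.6 K
γ̇_max² = ΔT_a·ρ·cp/(η·t_res) = 61.6·1243·1539/(2065·759.222) = 75.1626 s⁻²
γ̇_max = sqrt(75.1626) = 8.66964 s⁻¹
N_max = γ̇_max h / (πD) = 8.66964·0.00774/(π·0.1182) = 0.180707 rev/s → ×60 = 10.8424 rpm

value=10.84 rpm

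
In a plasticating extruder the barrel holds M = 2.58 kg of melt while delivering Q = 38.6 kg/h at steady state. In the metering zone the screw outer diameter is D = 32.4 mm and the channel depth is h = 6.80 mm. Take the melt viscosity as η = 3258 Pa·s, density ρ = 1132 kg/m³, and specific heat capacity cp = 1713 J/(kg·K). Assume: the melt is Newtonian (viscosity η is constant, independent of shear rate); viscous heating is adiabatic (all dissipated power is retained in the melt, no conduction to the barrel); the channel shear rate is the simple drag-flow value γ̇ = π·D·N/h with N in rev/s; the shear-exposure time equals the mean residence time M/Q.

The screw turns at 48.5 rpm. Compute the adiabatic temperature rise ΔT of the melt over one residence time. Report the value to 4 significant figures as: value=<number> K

Throughput in SI: Q_s = 38.6 kg/h ÷ 3600 s/h = 0.0107222 kg/s
t_res = M / Q_s = 2.58 / 0.0107222 = 240.622 s
Geometry in metres: D = 32.4 mm → 0.0324 m, h = 6.80 mm → 0.0068 m; screw speed N = 48.5 rpm = 0.808333 rev/s
Shear rate: γ̇ = πDN/h = π·0.0324·0.808333/0.0068 = 12.0998 s⁻¹
ΔT = η·γ̇²·t_res/(ρ·cp) = [3258 × 12.0998² × 240.622] / [1132 × 1713] = 59.1882 K

value=59.19 K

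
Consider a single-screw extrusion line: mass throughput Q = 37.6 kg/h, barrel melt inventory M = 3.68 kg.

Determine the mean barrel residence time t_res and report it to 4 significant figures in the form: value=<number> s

Q_s = Q / 3600 = 37.6 / 3600 = 0.0104444 kg/s
t_res = M / Q_s = 3.68 / 0.0104444 = 352.34 s

value=352.3 s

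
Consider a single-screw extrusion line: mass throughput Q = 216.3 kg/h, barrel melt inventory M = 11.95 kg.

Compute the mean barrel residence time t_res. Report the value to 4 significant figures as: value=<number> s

value=198.9 s

Convert throughput: Q = 216.3 kg/h = 216.3/3600 = 0.0600833 kg/s
Mean residence time: t_res = M/Q_s = 11.95 kg / 0.0600833 kg/s = 198.89 s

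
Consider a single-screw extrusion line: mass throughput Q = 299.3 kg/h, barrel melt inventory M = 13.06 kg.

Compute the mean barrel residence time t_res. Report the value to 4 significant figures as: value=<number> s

Q_s = Q / 3600 = 299.3 / 3600 = 0.0831389 kg/s
t_res = M / Q_s = 13.06 ÷ 0.0831389 = 157.087 s

value=157.1 s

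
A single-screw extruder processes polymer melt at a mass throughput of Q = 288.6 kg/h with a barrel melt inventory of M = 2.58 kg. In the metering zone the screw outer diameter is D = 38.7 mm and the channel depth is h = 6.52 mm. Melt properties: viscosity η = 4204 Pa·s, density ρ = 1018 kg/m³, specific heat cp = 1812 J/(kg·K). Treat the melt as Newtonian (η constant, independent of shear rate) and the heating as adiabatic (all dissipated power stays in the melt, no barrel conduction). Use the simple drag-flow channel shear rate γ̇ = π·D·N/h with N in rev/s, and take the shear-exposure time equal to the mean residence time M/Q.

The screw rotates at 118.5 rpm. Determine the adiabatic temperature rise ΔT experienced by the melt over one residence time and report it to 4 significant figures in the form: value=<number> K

Convert throughput: Q = 288.6 kg/h = 288.6/3600 = 0.0801667 kg/s
t_res = M / Q_s = 2.58 / 0.0801667 = 32.183 s
D = 38.7 mm = 0.0387 m;  h = 6.52 mm = 0.00652 m;  N = 118.5 rpm / 60 = 1.975 rev/s
γ̇ = π·D·N / h = π · 0.0387 · 1.975 / 0.00652 = 36.8282 s⁻¹
ΔT = η·γ̇²·t_res/(ρ·cp) = [4204 × 36.8282² × 32.183] / [1018 × 1812] = 99.4817 K

value=99.48 K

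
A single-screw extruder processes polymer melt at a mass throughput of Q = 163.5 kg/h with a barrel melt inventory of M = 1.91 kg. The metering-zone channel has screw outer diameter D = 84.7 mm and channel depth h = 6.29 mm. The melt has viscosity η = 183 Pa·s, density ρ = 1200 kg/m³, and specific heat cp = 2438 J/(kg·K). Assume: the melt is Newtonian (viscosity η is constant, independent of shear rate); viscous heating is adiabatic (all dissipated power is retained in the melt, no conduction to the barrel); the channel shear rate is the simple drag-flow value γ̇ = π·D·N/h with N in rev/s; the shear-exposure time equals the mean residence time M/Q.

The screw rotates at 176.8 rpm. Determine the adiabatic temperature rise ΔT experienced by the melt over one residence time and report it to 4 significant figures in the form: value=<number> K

value=40.88 K

Q_s = Q / 3600 = 163.5 / 3600 = 0.0454167 kg/s
Mean residence time: t_res = M/Q_s = 1.91 kg / 0.0454167 kg/s = 42.055 s
Geometry in metres: D = 84.7 mm → 0.0847 m, h = 6.29 mm → 0.00629 m; screw speed N = 176.8 rpm = 2.94667 rev/s
Shear rate: γ̇ = πDN/h = π·0.0847·2.94667/0.00629 = 124.656 s⁻¹
Adiabatic rise: ΔT = η γ̇² t_res / (ρ cp) = 183·(124.656)²·42.055 / (1200·2438) = 40.8772 K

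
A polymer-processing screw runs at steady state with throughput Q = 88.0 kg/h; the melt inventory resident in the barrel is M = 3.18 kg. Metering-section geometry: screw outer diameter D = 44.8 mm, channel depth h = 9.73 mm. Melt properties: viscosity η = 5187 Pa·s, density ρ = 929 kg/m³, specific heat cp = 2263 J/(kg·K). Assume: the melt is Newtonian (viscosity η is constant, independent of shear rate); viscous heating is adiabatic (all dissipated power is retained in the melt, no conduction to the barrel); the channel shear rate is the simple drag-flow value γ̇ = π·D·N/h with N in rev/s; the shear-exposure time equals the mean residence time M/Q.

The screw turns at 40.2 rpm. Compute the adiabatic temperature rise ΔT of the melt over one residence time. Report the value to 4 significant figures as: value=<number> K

value=30.15 K

Throughput in SI: Q_s = 88.0 kg/h ÷ 3600 s/h = 0.0244444 kg/s
t_res = M / Q_s = 3.18 / 0.0244444 = 130.091 s
Geometry in metres: D = 44.8 mm → 0.0448 m, h = 9.73 mm → 0.00973 m; screw speed N = 40.2 rpm = 0.67 rev/s
Shear rate: γ̇ = πDN/h = π·0.0448·0.67/0.00973 = 9.69147 s⁻¹
ΔT = η·γ̇²·t_res/(ρ·cp) = [5187 × 9.69147² × 130.091] / [929 × 2263] = 30.1469 K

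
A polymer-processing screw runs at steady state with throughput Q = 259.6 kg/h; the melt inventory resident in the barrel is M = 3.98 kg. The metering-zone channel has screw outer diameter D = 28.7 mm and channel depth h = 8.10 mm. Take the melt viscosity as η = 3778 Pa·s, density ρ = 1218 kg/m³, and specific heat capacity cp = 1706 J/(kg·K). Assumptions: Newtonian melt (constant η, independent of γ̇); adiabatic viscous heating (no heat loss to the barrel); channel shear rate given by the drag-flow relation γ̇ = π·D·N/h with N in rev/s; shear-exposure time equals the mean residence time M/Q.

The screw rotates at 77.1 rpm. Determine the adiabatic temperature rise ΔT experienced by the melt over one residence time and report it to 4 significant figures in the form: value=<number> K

Convert throughput: Q = 259.6 kg/h = 259.6/3600 = 0.0721111 kg/s
t_res = M / Q_s = 3.98 / 0.0721111 = 55.1926 s
Geometry in metres: D = 28.7 mm → 0.0287 m, h = 8.10 mm → 0.0081 m; screw speed N = 77.1 rpm = 1.285 rev/s
γ̇ = π·D·N / h = π · 0.0287 · 1.285 / 0.0081 = 14.3037 s⁻¹
Adiabatic rise: ΔT = η γ̇² t_res / (ρ cp) = 3778·(14.3037)²·55.1926 / (1218·1706) = 20.5313 K

value=20.53 K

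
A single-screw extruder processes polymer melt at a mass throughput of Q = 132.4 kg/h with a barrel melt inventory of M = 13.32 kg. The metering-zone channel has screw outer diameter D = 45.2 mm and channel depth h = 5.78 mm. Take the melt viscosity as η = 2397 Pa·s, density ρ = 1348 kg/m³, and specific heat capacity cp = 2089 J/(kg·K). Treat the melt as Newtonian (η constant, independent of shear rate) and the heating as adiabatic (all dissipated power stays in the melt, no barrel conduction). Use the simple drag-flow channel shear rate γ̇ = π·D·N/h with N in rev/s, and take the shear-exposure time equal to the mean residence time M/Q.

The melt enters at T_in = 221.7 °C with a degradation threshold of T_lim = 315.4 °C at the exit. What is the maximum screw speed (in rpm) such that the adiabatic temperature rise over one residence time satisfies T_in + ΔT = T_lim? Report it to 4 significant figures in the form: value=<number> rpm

value=42.58 rpm

Convert throughput: Q = 132.4 kg/h = 132.4/3600 = 0.0367778 kg/s
t_res = M / Q_s = 13.32 ÷ 0.0367778 = 362.175 s
Geometry in SI: D = 45.2 mm → 0.0452 m, h = 5.78 mm → 0.00578 m
Allowable rise: ΔT_a = T_lim − T_in = 315.4 − 221.7 = 93.7 K
Invert ΔT = ηγ̇²t_res/(ρcp) for γ̇: γ̇_max² = ΔT_a ρ cp / (η t_res) = 93.7·1348·2089 / (2397·362.175) = 303.935 s⁻²
γ̇_max = √303.935 = 17.4337 s⁻¹
N_max = γ̇_max h / (πD) = 17.4337·0.00578/(π·0.0452) = 0.709627 rev/s → ×60 = 42.5776 rpm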